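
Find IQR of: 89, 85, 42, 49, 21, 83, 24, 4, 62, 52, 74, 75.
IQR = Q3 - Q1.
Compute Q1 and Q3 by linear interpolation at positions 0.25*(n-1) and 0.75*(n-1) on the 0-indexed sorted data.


Sorted: 4, 21, 24, 42, 49, 52, 62, 74, 75, 83, 85, 89
Q1 (25th %ile) = 37.5000
Q3 (75th %ile) = 77.0000
IQR = 77.0000 - 37.5000 = 39.5000

IQR = 39.5000


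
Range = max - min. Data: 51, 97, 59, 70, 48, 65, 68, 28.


Max = 97, Min = 28
Range = 97 - 28 = 69

Range = 69


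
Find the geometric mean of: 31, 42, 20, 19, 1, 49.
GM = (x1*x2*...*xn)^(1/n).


Product = 31 × 42 × 20 × 19 × 1 × 49 = 24243240
GM = 24243240^(1/6) = 17.0124

GM = 17.0124


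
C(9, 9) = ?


C(9,9) = 9!/(9! × 0!)
= 362880/(362880 × 1)
= 1

C(9,9) = 1


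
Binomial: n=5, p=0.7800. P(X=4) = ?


C(5,4) = 5
p^4 = 0.370151
(1-p)^1 = 0.220000
P = 5 * 0.370151 * 0.220000 = 0.4072

P(X=4) = 0.4072


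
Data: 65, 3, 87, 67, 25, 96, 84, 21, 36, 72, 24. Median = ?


Sorted: 3, 21, 24, 25, 36, 65, 67, 72, 84, 87, 96
n = 11 (odd)
Middle value = 65

Median = 65


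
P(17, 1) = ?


P(17,1) = 17!/16!
= 355687428096000/20922789888000
= 17

P(17,1) = 17


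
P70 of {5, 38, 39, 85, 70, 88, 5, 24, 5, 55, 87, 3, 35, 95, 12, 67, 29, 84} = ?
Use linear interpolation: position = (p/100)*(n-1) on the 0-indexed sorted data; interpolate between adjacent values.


Sorted: 3, 5, 5, 5, 12, 24, 29, 35, 38, 39, 55, 67, 70, 84, 85, 87, 88, 95
n = 18
Index = 70/100 * 17 = 11.9000
Lower = data[11] = 67, Upper = data[12] = 70
P70 = 67 + 0.9000*(3) = 69.7000

P70 = 69.7000


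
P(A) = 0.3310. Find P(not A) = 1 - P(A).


P(not A) = 1 - 0.3310 = 0.6690

P(not A) = 0.6690


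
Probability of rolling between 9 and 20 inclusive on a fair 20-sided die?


Favorable outcomes (9 ≤ roll ≤ 20): 12
Total outcomes = 20
P = 12/20 = 0.6000

P = 0.6000


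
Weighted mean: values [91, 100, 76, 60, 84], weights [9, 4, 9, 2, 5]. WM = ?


Numerator = 91*9 + 100*4 + 76*9 + 60*2 + 84*5 = 2443
Denominator = 9 + 4 + 9 + 2 + 5 = 29
WM = 2443/29 = 84.2414

WM = 84.2414


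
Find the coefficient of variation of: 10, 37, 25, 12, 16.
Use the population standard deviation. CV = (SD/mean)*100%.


Mean = 20.0000
SD = 9.9398
CV = (9.9398/20.0000)*100 = 49.6991%

CV = 49.6991%


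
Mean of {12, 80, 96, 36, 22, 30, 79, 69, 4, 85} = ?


Sum = 12 + 80 + 96 + 36 + 22 + 30 + 79 + 69 + 4 + 85 = 513
n = 10
Mean = 513/10 = 51.3000

Mean = 51.3000


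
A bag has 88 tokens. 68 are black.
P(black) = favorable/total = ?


P = 68/88 = 0.7727

P = 0.7727


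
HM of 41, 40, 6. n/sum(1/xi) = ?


Sum of reciprocals = 1/41 + 1/40 + 1/6 = 0.216057
HM = 3/0.216057 = 13.8852

HM = 13.8852


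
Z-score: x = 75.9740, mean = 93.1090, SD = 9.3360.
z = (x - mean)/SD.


z = (75.9740 - 93.1090)/9.3360
= -17.1350/9.3360
= -1.8354

z = -1.8354


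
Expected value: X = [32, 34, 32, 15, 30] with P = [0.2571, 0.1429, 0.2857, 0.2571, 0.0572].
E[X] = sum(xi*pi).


E[X] = 32*0.2571 + 34*0.1429 + 32*0.2857 + 15*0.2571 + 30*0.0572
= 8.2272 + 4.8586 + 9.1424 + 3.8565 + 1.7160
= 27.8007

E[X] = 27.8007


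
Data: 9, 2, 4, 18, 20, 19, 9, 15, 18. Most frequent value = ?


Frequencies: 2:1, 4:1, 9:2, 15:1, 18:2, 19:1, 20:1
Max frequency = 2
Mode = 9, 18

Mode = 9, 18


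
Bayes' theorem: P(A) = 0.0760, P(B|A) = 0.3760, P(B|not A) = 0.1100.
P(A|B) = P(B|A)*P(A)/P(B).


P(B) = P(B|A)*P(A) + P(B|A')*P(A')
= 0.3760*0.0760 + 0.1100*0.9240
= 0.028576 + 0.101640 = 0.130216
P(A|B) = 0.028576/0.130216 = 0.2195

P(A|B) = 0.2195


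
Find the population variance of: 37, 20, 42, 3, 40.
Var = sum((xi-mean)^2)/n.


Mean = 28.4000
Squared deviations: 73.9600, 70.5600, 184.9600, 645.1600, 134.5600
Sum = 1109.2000
Variance = 1109.2000/5 = 221.8400

Variance = 221.8400


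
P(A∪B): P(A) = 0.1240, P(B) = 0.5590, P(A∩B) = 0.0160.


P(A∪B) = 0.1240 + 0.5590 - 0.0160
= 0.6830 - 0.0160
= 0.6670

P(A∪B) = 0.6670


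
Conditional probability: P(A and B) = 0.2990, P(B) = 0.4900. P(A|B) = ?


P(A|B) = 0.2990/0.4900 = 0.6102

P(A|B) = 0.6102


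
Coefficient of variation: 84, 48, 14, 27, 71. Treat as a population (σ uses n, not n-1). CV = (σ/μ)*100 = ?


Mean = 48.8000
SD = 26.1488
CV = (26.1488/48.8000)*100 = 53.5836%

CV = 53.5836%


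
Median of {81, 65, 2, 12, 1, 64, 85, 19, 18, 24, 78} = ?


Sorted: 1, 2, 12, 18, 19, 24, 64, 65, 78, 81, 85
n = 11 (odd)
Middle value = 24

Median = 24


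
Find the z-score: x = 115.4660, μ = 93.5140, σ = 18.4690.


z = (115.4660 - 93.5140)/18.4690
= 21.9520/18.4690
= 1.1886

z = 1.1886


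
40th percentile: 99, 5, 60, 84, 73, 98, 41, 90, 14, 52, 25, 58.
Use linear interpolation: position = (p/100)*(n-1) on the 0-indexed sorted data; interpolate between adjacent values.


Sorted: 5, 14, 25, 41, 52, 58, 60, 73, 84, 90, 98, 99
n = 12
Index = 40/100 * 11 = 4.4000
Lower = data[4] = 52, Upper = data[5] = 58
P40 = 52 + 0.4000*(6) = 54.4000

P40 = 54.4000


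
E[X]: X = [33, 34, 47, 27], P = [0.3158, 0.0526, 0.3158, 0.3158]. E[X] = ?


E[X] = 33*0.3158 + 34*0.0526 + 47*0.3158 + 27*0.3158
= 10.4214 + 1.7884 + 14.8426 + 8.5266
= 35.5790

E[X] = 35.5790


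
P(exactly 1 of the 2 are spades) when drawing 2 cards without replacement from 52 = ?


Hypergeometric: P(X=1) = C(13,1)·C(39,1) / C(52,2)
= 13 × 39 / 1326
= 507/1326 = 0.3824

P = 0.3824


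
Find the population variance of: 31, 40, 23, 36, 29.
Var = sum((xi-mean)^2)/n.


Mean = 31.8000
Squared deviations: 0.6400, 67.2400, 77.4400, 17.6400, 7.8400
Sum = 170.8000
Variance = 170.8000/5 = 34.1600

Variance = 34.1600


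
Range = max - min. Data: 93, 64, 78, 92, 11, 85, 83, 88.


Max = 93, Min = 11
Range = 93 - 11 = 82

Range = 82


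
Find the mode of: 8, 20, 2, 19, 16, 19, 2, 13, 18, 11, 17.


Frequencies: 2:2, 8:1, 11:1, 13:1, 16:1, 17:1, 18:1, 19:2, 20:1
Max frequency = 2
Mode = 2, 19

Mode = 2, 19


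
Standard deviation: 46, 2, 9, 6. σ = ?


Mean = 15.7500
Variance = 311.1875
SD = sqrt(311.1875) = 17.6405

SD = 17.6405


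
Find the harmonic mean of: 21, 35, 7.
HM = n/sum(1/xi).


Sum of reciprocals = 1/21 + 1/35 + 1/7 = 0.219048
HM = 3/0.219048 = 13.6957

HM = 13.6957


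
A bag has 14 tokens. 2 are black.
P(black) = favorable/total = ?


P = 2/14 = 0.1429

P = 0.1429


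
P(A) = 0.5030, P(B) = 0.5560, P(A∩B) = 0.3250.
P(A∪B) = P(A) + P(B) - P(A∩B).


P(A∪B) = 0.5030 + 0.5560 - 0.3250
= 1.0590 - 0.3250
= 0.7340

P(A∪B) = 0.7340


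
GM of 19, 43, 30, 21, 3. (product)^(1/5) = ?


Product = 19 × 43 × 30 × 21 × 3 = 1544130
GM = 1544130^(1/5) = 17.2877

GM = 17.2877


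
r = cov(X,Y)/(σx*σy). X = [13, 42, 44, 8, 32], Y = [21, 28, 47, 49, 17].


Mean X = 27.8000, Mean Y = 32.4000
SD X = 14.783775, SD Y = 13.230268
Cov = -10.120000
r = -10.120000/(14.783775*13.230268) = -0.0517

r = -0.0517


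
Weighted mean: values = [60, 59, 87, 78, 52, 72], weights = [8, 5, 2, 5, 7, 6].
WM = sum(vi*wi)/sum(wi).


Numerator = 60*8 + 59*5 + 87*2 + 78*5 + 52*7 + 72*6 = 2135
Denominator = 8 + 5 + 2 + 5 + 7 + 6 = 33
WM = 2135/33 = 64.6970

WM = 64.6970


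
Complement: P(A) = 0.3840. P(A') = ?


P(not A) = 1 - 0.3840 = 0.6160

P(not A) = 0.6160


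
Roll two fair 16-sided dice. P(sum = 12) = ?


Total outcomes = 16×16 = 256
Favorable (sum = 12): 11
P = 11/256 = 0.0430

P = 0.0430


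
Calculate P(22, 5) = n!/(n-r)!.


P(22,5) = 22!/17!
= 1124000727777607680000/355687428096000
= 3160080

P(22,5) = 3160080


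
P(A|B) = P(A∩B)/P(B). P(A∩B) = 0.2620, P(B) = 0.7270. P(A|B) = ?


P(A|B) = 0.2620/0.7270 = 0.3604

P(A|B) = 0.3604


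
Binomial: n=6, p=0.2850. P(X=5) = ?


C(6,5) = 6
p^5 = 0.001880
(1-p)^1 = 0.715000
P = 6 * 0.001880 * 0.715000 = 0.0081

P(X=5) = 0.0081


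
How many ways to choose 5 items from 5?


C(5,5) = 5!/(5! × 0!)
= 120/(120 × 1)
= 1

C(5,5) = 1


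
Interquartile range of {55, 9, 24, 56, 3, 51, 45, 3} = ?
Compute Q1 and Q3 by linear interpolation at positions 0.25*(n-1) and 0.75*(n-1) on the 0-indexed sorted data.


Sorted: 3, 3, 9, 24, 45, 51, 55, 56
Q1 (25th %ile) = 7.5000
Q3 (75th %ile) = 52.0000
IQR = 52.0000 - 7.5000 = 44.5000

IQR = 44.5000


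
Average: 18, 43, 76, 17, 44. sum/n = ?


Sum = 18 + 43 + 76 + 17 + 44 = 198
n = 5
Mean = 198/5 = 39.6000

Mean = 39.6000


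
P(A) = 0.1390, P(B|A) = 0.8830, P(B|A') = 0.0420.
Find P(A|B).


P(B) = P(B|A)*P(A) + P(B|A')*P(A')
= 0.8830*0.1390 + 0.0420*0.8610
= 0.122737 + 0.036162 = 0.158899
P(A|B) = 0.122737/0.158899 = 0.7724

P(A|B) = 0.7724


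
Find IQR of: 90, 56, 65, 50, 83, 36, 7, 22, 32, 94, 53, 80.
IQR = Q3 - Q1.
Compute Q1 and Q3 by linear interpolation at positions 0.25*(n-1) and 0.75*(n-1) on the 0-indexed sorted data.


Sorted: 7, 22, 32, 36, 50, 53, 56, 65, 80, 83, 90, 94
Q1 (25th %ile) = 35.0000
Q3 (75th %ile) = 80.7500
IQR = 80.7500 - 35.0000 = 45.7500

IQR = 45.7500


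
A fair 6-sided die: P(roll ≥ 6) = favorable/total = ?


Favorable outcomes (roll ≥ 6): 1
Total outcomes = 6
P = 1/6 = 0.1667

P = 0.1667


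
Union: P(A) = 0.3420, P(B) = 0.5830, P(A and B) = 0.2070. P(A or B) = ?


P(A∪B) = 0.3420 + 0.5830 - 0.2070
= 0.9250 - 0.2070
= 0.7180

P(A∪B) = 0.7180


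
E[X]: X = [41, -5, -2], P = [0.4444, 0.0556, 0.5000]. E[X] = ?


E[X] = 41*0.4444 - 5*0.0556 - 2*0.5000
= 18.2204 - 0.2780 - 1.0000
= 16.9424

E[X] = 16.9424


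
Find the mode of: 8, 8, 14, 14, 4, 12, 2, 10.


Frequencies: 2:1, 4:1, 8:2, 10:1, 12:1, 14:2
Max frequency = 2
Mode = 8, 14

Mode = 8, 14


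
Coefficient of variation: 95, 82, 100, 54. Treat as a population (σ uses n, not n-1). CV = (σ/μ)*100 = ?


Mean = 82.7500
SD = 17.8518
CV = (17.8518/82.7500)*100 = 21.5732%

CV = 21.5732%


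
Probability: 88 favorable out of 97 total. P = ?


P = 88/97 = 0.9072

P = 0.9072


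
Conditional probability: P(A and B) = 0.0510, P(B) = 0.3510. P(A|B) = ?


P(A|B) = 0.0510/0.3510 = 0.1453

P(A|B) = 0.1453


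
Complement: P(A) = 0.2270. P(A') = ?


P(not A) = 1 - 0.2270 = 0.7730

P(not A) = 0.7730


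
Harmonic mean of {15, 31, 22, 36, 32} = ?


Sum of reciprocals = 1/15 + 1/31 + 1/22 + 1/36 + 1/32 = 0.203407
HM = 5/0.203407 = 24.5813

HM = 24.5813


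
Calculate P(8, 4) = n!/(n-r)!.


P(8,4) = 8!/4!
= 40320/24
= 1680

P(8,4) = 1680


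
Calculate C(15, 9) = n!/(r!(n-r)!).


C(15,9) = 15!/(9! × 6!)
= 1307674368000/(362880 × 720)
= 5005

C(15,9) = 5005


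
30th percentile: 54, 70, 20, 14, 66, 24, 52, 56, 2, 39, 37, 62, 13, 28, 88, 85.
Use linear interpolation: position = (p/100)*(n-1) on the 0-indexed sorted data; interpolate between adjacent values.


Sorted: 2, 13, 14, 20, 24, 28, 37, 39, 52, 54, 56, 62, 66, 70, 85, 88
n = 16
Index = 30/100 * 15 = 4.5000
Lower = data[4] = 24, Upper = data[5] = 28
P30 = 24 + 0.5000*(4) = 26.0000

P30 = 26.0000


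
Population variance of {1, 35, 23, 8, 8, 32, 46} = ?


Mean = 21.8571
Squared deviations: 435.0204, 172.7347, 1.3061, 192.0204, 192.0204, 102.8776, 582.8776
Sum = 1678.8571
Variance = 1678.8571/7 = 239.8367

Variance = 239.8367


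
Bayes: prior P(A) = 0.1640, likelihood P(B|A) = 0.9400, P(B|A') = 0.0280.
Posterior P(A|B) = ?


P(B) = P(B|A)*P(A) + P(B|A')*P(A')
= 0.9400*0.1640 + 0.0280*0.8360
= 0.154160 + 0.023408 = 0.177568
P(A|B) = 0.154160/0.177568 = 0.8682

P(A|B) = 0.8682


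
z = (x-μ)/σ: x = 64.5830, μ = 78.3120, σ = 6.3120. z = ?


z = (64.5830 - 78.3120)/6.3120
= -13.7290/6.3120
= -2.1751

z = -2.1751


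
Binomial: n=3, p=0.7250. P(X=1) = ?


C(3,1) = 3
p^1 = 0.725000
(1-p)^2 = 0.075625
P = 3 * 0.725000 * 0.075625 = 0.1645

P(X=1) = 0.1645


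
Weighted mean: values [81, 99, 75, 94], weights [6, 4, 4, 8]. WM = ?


Numerator = 81*6 + 99*4 + 75*4 + 94*8 = 1934
Denominator = 6 + 4 + 4 + 8 = 22
WM = 1934/22 = 87.9091

WM = 87.9091


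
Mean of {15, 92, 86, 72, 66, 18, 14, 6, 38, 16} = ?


Sum = 15 + 92 + 86 + 72 + 66 + 18 + 14 + 6 + 38 + 16 = 423
n = 10
Mean = 423/10 = 42.3000

Mean = 42.3000


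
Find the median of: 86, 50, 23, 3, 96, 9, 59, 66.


Sorted: 3, 9, 23, 50, 59, 66, 86, 96
n = 8 (even)
Middle values: 50 and 59
Median = (50+59)/2 = 54.5000

Median = 54.5000


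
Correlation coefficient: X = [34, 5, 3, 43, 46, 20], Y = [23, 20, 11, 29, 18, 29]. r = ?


Mean X = 25.1667, Mean Y = 21.6667
SD X = 17.101819, SD Y = 6.315765
Cov = 49.722222
r = 49.722222/(17.101819*6.315765) = 0.4603

r = 0.4603


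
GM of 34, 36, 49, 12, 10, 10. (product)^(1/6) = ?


Product = 34 × 36 × 49 × 12 × 10 × 10 = 71971200
GM = 71971200^(1/6) = 20.3951

GM = 20.3951


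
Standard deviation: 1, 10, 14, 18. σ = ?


Mean = 10.7500
Variance = 39.6875
SD = sqrt(39.6875) = 6.2998

SD = 6.2998


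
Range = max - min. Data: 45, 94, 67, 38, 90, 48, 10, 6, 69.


Max = 94, Min = 6
Range = 94 - 6 = 88

Range = 88


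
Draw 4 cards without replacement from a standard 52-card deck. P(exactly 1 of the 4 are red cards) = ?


Hypergeometric: P(X=1) = C(26,1)·C(26,3) / C(52,4)
= 26 × 2600 / 270725
= 67600/270725 = 0.2497

P = 0.2497


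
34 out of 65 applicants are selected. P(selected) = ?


P = 34/65 = 0.5231

P = 0.5231


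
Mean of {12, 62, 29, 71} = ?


Sum = 12 + 62 + 29 + 71 = 174
n = 4
Mean = 174/4 = 43.5000

Mean = 43.5000


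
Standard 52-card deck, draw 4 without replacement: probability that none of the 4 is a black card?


P(no black cards) = (26/52) × (25/51) × (24/50) × (23/49)
= 0.0552

P = 0.0552


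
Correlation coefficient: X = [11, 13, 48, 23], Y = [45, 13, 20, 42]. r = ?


Mean X = 23.7500, Mean Y = 30.0000
SD X = 14.720309, SD Y = 13.765900
Cov = -65.000000
r = -65.000000/(14.720309*13.765900) = -0.3208

r = -0.3208


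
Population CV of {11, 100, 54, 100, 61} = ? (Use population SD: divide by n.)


Mean = 65.2000
SD = 33.1747
CV = (33.1747/65.2000)*100 = 50.8814%

CV = 50.8814%


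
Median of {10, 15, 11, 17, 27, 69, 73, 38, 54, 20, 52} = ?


Sorted: 10, 11, 15, 17, 20, 27, 38, 52, 54, 69, 73
n = 11 (odd)
Middle value = 27

Median = 27


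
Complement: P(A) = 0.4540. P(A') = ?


P(not A) = 1 - 0.4540 = 0.5460

P(not A) = 0.5460


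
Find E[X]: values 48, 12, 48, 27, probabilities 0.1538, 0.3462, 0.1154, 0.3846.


E[X] = 48*0.1538 + 12*0.3462 + 48*0.1154 + 27*0.3846
= 7.3824 + 4.1544 + 5.5392 + 10.3842
= 27.4602

E[X] = 27.4602


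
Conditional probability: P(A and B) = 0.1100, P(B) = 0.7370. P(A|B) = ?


P(A|B) = 0.1100/0.7370 = 0.1493

P(A|B) = 0.1493


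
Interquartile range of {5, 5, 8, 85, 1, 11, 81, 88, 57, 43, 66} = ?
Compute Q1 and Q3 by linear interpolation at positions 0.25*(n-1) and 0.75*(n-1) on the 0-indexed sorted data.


Sorted: 1, 5, 5, 8, 11, 43, 57, 66, 81, 85, 88
Q1 (25th %ile) = 6.5000
Q3 (75th %ile) = 73.5000
IQR = 73.5000 - 6.5000 = 67.0000

IQR = 67.0000


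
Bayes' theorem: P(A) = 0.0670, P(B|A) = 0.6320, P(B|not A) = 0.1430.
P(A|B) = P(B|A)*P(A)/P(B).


P(B) = P(B|A)*P(A) + P(B|A')*P(A')
= 0.6320*0.0670 + 0.1430*0.9330
= 0.042344 + 0.133419 = 0.175763
P(A|B) = 0.042344/0.175763 = 0.2409

P(A|B) = 0.2409


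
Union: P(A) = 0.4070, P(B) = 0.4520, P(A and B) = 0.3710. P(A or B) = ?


P(A∪B) = 0.4070 + 0.4520 - 0.3710
= 0.8590 - 0.3710
= 0.4880

P(A∪B) = 0.4880


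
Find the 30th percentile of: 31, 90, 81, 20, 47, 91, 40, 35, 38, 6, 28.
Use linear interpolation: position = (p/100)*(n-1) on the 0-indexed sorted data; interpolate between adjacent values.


Sorted: 6, 20, 28, 31, 35, 38, 40, 47, 81, 90, 91
n = 11
Index = 30/100 * 10 = 3.0000
Lower = data[3] = 31, Upper = data[4] = 35
P30 = 31 + 0*(4) = 31.0000

P30 = 31.0000


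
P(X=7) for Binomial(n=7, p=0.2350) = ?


C(7,7) = 1
p^7 = 3.957993e-05
(1-p)^0 = 1.000000
P = 1 * 3.957993e-05 * 1.000000 = 3.9580e-05

P(X=7) = 3.9580e-05


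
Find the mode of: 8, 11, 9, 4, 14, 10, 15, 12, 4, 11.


Frequencies: 4:2, 8:1, 9:1, 10:1, 11:2, 12:1, 14:1, 15:1
Max frequency = 2
Mode = 4, 11

Mode = 4, 11


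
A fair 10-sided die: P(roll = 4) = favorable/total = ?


Favorable outcomes (roll = 4): 1
Total outcomes = 10
P = 1/10 = 0.1000

P = 0.1000


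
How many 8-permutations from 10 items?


P(10,8) = 10!/2!
= 3628800/2
= 1814400

P(10,8) = 1814400


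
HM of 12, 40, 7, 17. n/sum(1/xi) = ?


Sum of reciprocals = 1/12 + 1/40 + 1/7 + 1/17 = 0.310014
HM = 4/0.310014 = 12.9026

HM = 12.9026


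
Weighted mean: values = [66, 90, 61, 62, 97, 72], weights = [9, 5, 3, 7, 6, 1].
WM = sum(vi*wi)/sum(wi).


Numerator = 66*9 + 90*5 + 61*3 + 62*7 + 97*6 + 72*1 = 2315
Denominator = 9 + 5 + 3 + 7 + 6 + 1 = 31
WM = 2315/31 = 74.6774

WM = 74.6774


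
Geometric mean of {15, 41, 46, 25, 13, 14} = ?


Product = 15 × 41 × 46 × 25 × 13 × 14 = 128719500
GM = 128719500^(1/6) = 22.4702

GM = 22.4702


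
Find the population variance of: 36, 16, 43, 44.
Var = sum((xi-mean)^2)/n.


Mean = 34.7500
Squared deviations: 1.5625, 351.5625, 68.0625, 85.5625
Sum = 506.7500
Variance = 506.7500/4 = 126.6875

Variance = 126.6875


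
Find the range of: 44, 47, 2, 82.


Max = 82, Min = 2
Range = 82 - 2 = 80

Range = 80


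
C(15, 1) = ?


C(15,1) = 15!/(1! × 14!)
= 1307674368000/(1 × 87178291200)
= 15

C(15,1) = 15


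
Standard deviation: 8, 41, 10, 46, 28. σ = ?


Mean = 26.6000
Variance = 241.4400
SD = sqrt(241.4400) = 15.5383

SD = 15.5383


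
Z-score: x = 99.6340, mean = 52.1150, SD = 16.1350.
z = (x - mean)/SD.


z = (99.6340 - 52.1150)/16.1350
= 47.5190/16.1350
= 2.9451

z = 2.9451


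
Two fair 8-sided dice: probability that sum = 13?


Total outcomes = 8×8 = 64
Favorable (sum = 13): 4
P = 4/64 = 0.0625

P = 0.0625


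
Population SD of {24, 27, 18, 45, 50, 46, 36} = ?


Mean = 35.1429
Variance = 131.5510
SD = sqrt(131.5510) = 11.4696

SD = 11.4696


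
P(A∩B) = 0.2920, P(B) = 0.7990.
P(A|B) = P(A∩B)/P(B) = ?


P(A|B) = 0.2920/0.7990 = 0.3655

P(A|B) = 0.3655


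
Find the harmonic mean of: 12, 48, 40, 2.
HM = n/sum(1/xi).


Sum of reciprocals = 1/12 + 1/48 + 1/40 + 1/2 = 0.629167
HM = 4/0.629167 = 6.3576

HM = 6.3576


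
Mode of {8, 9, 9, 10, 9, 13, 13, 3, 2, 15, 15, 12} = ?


Frequencies: 2:1, 3:1, 8:1, 9:3, 10:1, 12:1, 13:2, 15:2
Max frequency = 3
Mode = 9

Mode = 9


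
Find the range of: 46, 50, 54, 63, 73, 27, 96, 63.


Max = 96, Min = 27
Range = 96 - 27 = 69

Range = 69


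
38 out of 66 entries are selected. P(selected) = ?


P = 38/66 = 0.5758

P = 0.5758


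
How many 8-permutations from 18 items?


P(18,8) = 18!/10!
= 6402373705728000/3628800
= 1764322560

P(18,8) = 1764322560


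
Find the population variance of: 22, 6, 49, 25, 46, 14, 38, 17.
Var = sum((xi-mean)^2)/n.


Mean = 27.1250
Squared deviations: 26.2656, 446.2656, 478.5156, 4.5156, 356.2656, 172.2656, 118.2656, 102.5156
Sum = 1704.8750
Variance = 1704.8750/8 = 213.1094

Variance = 213.1094


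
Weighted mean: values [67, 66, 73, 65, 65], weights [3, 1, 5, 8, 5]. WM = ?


Numerator = 67*3 + 66*1 + 73*5 + 65*8 + 65*5 = 1477
Denominator = 3 + 1 + 5 + 8 + 5 = 22
WM = 1477/22 = 67.1364

WM = 67.1364


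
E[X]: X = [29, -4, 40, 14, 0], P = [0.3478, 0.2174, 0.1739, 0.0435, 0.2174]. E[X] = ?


E[X] = 29*0.3478 - 4*0.2174 + 40*0.1739 + 14*0.0435 + 0*0.2174
= 10.0862 - 0.8696 + 6.9560 + 0.6090 + 0
= 16.7816

E[X] = 16.7816


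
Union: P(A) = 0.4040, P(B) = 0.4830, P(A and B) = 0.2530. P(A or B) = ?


P(A∪B) = 0.4040 + 0.4830 - 0.2530
= 0.8870 - 0.2530
= 0.6340

P(A∪B) = 0.6340


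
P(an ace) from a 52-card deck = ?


4 aces in 52 cards
P = 4/52 = 0.0769

P = 0.0769


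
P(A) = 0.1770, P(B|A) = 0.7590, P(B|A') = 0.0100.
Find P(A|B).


P(B) = P(B|A)*P(A) + P(B|A')*P(A')
= 0.7590*0.1770 + 0.0100*0.8230
= 0.134343 + 0.008230 = 0.142573
P(A|B) = 0.134343/0.142573 = 0.9423

P(A|B) = 0.9423


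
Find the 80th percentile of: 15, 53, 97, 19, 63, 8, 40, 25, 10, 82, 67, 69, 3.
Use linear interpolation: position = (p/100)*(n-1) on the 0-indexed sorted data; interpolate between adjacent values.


Sorted: 3, 8, 10, 15, 19, 25, 40, 53, 63, 67, 69, 82, 97
n = 13
Index = 80/100 * 12 = 9.6000
Lower = data[9] = 67, Upper = data[10] = 69
P80 = 67 + 0.6000*(2) = 68.2000

P80 = 68.2000


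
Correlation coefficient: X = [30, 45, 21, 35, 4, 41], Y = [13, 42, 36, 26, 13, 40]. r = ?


Mean X = 29.3333, Mean Y = 28.3333
SD X = 13.695092, SD Y = 11.953614
Cov = 108.555556
r = 108.555556/(13.695092*11.953614) = 0.6631

r = 0.6631


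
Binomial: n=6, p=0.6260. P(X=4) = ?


C(6,4) = 15
p^4 = 0.153567
(1-p)^2 = 0.139876
P = 15 * 0.153567 * 0.139876 = 0.3222

P(X=4) = 0.3222


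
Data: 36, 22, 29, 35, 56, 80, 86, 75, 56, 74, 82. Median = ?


Sorted: 22, 29, 35, 36, 56, 56, 74, 75, 80, 82, 86
n = 11 (odd)
Middle value = 56

Median = 56


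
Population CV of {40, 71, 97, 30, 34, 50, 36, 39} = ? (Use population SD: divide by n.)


Mean = 49.6250
SD = 21.5693
CV = (21.5693/49.6250)*100 = 43.4646%

CV = 43.4646%


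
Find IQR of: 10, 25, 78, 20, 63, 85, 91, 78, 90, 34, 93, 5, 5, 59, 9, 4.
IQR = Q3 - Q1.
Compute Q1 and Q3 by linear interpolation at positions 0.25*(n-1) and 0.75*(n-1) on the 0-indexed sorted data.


Sorted: 4, 5, 5, 9, 10, 20, 25, 34, 59, 63, 78, 78, 85, 90, 91, 93
Q1 (25th %ile) = 9.7500
Q3 (75th %ile) = 79.7500
IQR = 79.7500 - 9.7500 = 70.0000

IQR = 70.0000


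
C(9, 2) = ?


C(9,2) = 9!/(2! × 7!)
= 362880/(2 × 5040)
= 36

C(9,2) = 36


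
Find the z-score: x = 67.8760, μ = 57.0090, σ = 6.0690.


z = (67.8760 - 57.0090)/6.0690
= 10.8670/6.0690
= 1.7906

z = 1.7906


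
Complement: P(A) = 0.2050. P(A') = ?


P(not A) = 1 - 0.2050 = 0.7950

P(not A) = 0.7950


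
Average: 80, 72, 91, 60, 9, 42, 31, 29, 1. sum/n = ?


Sum = 80 + 72 + 91 + 60 + 9 + 42 + 31 + 29 + 1 = 415
n = 9
Mean = 415/9 = 46.1111

Mean = 46.1111


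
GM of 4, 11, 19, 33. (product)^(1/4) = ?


Product = 4 × 11 × 19 × 33 = 27588
GM = 27588^(1/4) = 12.8878

GM = 12.8878


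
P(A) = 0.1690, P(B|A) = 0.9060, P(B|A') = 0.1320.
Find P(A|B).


P(B) = P(B|A)*P(A) + P(B|A')*P(A')
= 0.9060*0.1690 + 0.1320*0.8310
= 0.153114 + 0.109692 = 0.262806
P(A|B) = 0.153114/0.262806 = 0.5826

P(A|B) = 0.5826


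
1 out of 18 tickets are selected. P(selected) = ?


P = 1/18 = 0.0556

P = 0.0556


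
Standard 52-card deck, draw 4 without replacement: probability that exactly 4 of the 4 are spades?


Hypergeometric: P(X=4) = C(13,4)·C(39,0) / C(52,4)
= 715 × 1 / 270725
= 715/270725 = 0.0026

P = 0.0026


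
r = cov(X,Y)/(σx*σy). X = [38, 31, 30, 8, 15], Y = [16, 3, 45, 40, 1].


Mean X = 24.4000, Mean Y = 21.0000
SD X = 11.110356, SD Y = 18.363006
Cov = -35.200000
r = -35.200000/(11.110356*18.363006) = -0.1725

r = -0.1725


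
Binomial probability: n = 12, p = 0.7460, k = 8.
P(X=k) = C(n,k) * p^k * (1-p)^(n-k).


C(12,8) = 495
p^8 = 0.095920
(1-p)^4 = 0.004162
P = 495 * 0.095920 * 0.004162 = 0.1976

P(X=8) = 0.1976


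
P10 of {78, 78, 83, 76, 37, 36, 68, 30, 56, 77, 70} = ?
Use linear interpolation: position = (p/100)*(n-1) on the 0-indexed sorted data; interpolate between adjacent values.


Sorted: 30, 36, 37, 56, 68, 70, 76, 77, 78, 78, 83
n = 11
Index = 10/100 * 10 = 1.0000
Lower = data[1] = 36, Upper = data[2] = 37
P10 = 36 + 0*(1) = 36.0000

P10 = 36.0000


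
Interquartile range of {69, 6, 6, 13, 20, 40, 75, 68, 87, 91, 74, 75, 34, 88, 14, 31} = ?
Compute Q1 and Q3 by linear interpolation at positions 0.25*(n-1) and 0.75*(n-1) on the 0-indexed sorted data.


Sorted: 6, 6, 13, 14, 20, 31, 34, 40, 68, 69, 74, 75, 75, 87, 88, 91
Q1 (25th %ile) = 18.5000
Q3 (75th %ile) = 75.0000
IQR = 75.0000 - 18.5000 = 56.5000

IQR = 56.5000


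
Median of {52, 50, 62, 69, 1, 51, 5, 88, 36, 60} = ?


Sorted: 1, 5, 36, 50, 51, 52, 60, 62, 69, 88
n = 10 (even)
Middle values: 51 and 52
Median = (51+52)/2 = 51.5000

Median = 51.5000


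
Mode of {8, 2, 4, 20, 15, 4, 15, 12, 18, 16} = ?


Frequencies: 2:1, 4:2, 8:1, 12:1, 15:2, 16:1, 18:1, 20:1
Max frequency = 2
Mode = 4, 15

Mode = 4, 15


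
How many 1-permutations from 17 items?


P(17,1) = 17!/16!
= 355687428096000/20922789888000
= 17

P(17,1) = 17


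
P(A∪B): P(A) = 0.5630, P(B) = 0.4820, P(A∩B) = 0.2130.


P(A∪B) = 0.5630 + 0.4820 - 0.2130
= 1.0450 - 0.2130
= 0.8320

P(A∪B) = 0.8320


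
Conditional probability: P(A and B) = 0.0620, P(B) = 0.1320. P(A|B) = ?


P(A|B) = 0.0620/0.1320 = 0.4697

P(A|B) = 0.4697


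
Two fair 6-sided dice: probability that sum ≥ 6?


Total outcomes = 6×6 = 36
Favorable (sum ≥ 6): 26
P = 26/36 = 0.7222

P = 0.7222


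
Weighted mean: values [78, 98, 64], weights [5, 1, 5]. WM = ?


Numerator = 78*5 + 98*1 + 64*5 = 808
Denominator = 5 + 1 + 5 = 11
WM = 808/11 = 73.4545

WM = 73.4545


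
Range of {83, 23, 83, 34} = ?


Max = 83, Min = 23
Range = 83 - 23 = 60

Range = 60


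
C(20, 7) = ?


C(20,7) = 20!/(7! × 13!)
= 2432902008176640000/(5040 × 6227020800)
= 77520

C(20,7) = 77520


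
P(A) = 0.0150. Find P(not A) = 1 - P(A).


P(not A) = 1 - 0.0150 = 0.9850

P(not A) = 0.9850


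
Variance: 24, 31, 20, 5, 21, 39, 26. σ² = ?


Mean = 23.7143
Squared deviations: 0.0816, 53.0816, 13.7959, 350.2245, 7.3673, 233.6531, 5.2245
Sum = 663.4286
Variance = 663.4286/7 = 94.7755

Variance = 94.7755


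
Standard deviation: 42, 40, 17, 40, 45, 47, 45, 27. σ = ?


Mean = 37.8750
Variance = 95.6094
SD = sqrt(95.6094) = 9.7780

SD = 9.7780


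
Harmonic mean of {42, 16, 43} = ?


Sum of reciprocals = 1/42 + 1/16 + 1/43 = 0.109565
HM = 3/0.109565 = 27.3809

HM = 27.3809


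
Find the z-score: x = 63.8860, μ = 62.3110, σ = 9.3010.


z = (63.8860 - 62.3110)/9.3010
= 1.5750/9.3010
= 0.1693

z = 0.1693


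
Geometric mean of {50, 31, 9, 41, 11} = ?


Product = 50 × 31 × 9 × 41 × 11 = 6291450
GM = 6291450^(1/5) = 22.8955

GM = 22.8955


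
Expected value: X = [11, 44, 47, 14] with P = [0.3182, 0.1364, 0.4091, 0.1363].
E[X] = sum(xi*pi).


E[X] = 11*0.3182 + 44*0.1364 + 47*0.4091 + 14*0.1363
= 3.5002 + 6.0016 + 19.2277 + 1.9082
= 30.6377

E[X] = 30.6377


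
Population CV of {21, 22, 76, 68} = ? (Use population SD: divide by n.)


Mean = 46.7500
SD = 25.4104
CV = (25.4104/46.7500)*100 = 54.3538%

CV = 54.3538%


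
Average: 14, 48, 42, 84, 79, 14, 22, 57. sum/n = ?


Sum = 14 + 48 + 42 + 84 + 79 + 14 + 22 + 57 = 360
n = 8
Mean = 360/8 = 45.0000

Mean = 45.0000


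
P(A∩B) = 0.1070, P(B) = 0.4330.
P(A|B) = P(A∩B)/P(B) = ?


P(A|B) = 0.1070/0.4330 = 0.2471

P(A|B) = 0.2471


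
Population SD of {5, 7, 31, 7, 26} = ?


Mean = 15.2000
Variance = 120.9600
SD = sqrt(120.9600) = 10.9982

SD = 10.9982


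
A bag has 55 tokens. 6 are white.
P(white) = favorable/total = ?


P = 6/55 = 0.1091

P = 0.1091


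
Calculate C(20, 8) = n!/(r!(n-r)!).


C(20,8) = 20!/(8! × 12!)
= 2432902008176640000/(40320 × 479001600)
= 125970

C(20,8) = 125970


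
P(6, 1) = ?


P(6,1) = 6!/5!
= 720/120
= 6

P(6,1) = 6


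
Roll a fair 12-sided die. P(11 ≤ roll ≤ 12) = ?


Favorable outcomes (11 ≤ roll ≤ 12): 2
Total outcomes = 12
P = 2/12 = 0.1667

P = 0.1667


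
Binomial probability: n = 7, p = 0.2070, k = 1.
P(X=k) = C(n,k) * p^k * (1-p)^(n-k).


C(7,1) = 7
p^1 = 0.207000
(1-p)^6 = 0.248679
P = 7 * 0.207000 * 0.248679 = 0.3603

P(X=1) = 0.3603


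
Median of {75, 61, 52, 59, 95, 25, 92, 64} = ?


Sorted: 25, 52, 59, 61, 64, 75, 92, 95
n = 8 (even)
Middle values: 61 and 64
Median = (61+64)/2 = 62.5000

Median = 62.5000


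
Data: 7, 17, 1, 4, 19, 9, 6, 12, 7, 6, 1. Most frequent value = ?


Frequencies: 1:2, 4:1, 6:2, 7:2, 9:1, 12:1, 17:1, 19:1
Max frequency = 2
Mode = 1, 6, 7

Mode = 1, 6, 7


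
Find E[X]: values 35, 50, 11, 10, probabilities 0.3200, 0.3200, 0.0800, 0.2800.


E[X] = 35*0.3200 + 50*0.3200 + 11*0.0800 + 10*0.2800
= 11.2000 + 16.0000 + 0.8800 + 2.8000
= 30.8800

E[X] = 30.8800


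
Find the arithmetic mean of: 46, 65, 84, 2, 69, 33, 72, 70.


Sum = 46 + 65 + 84 + 2 + 69 + 33 + 72 + 70 = 441
n = 8
Mean = 441/8 = 55.1250

Mean = 55.1250


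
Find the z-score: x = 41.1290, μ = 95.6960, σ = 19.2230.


z = (41.1290 - 95.6960)/19.2230
= -54.5670/19.2230
= -2.8386

z = -2.8386


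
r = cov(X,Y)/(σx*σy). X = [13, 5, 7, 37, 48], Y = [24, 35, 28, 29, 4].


Mean X = 22.0000, Mean Y = 24.0000
SD X = 17.297399, SD Y = 10.601887
Cov = -138.400000
r = -138.400000/(17.297399*10.601887) = -0.7547

r = -0.7547


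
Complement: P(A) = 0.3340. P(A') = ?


P(not A) = 1 - 0.3340 = 0.6660

P(not A) = 0.6660


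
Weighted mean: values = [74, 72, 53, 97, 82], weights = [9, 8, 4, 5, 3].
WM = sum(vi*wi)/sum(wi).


Numerator = 74*9 + 72*8 + 53*4 + 97*5 + 82*3 = 2185
Denominator = 9 + 8 + 4 + 5 + 3 = 29
WM = 2185/29 = 75.3448

WM = 75.3448


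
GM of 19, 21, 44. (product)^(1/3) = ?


Product = 19 × 21 × 44 = 17556
GM = 17556^(1/3) = 25.9901

GM = 25.9901


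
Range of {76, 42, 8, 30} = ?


Max = 76, Min = 8
Range = 76 - 8 = 68

Range = 68


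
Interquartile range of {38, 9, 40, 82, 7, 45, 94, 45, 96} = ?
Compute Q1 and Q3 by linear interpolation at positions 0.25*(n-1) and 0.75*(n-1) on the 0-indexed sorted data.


Sorted: 7, 9, 38, 40, 45, 45, 82, 94, 96
Q1 (25th %ile) = 38.0000
Q3 (75th %ile) = 82.0000
IQR = 82.0000 - 38.0000 = 44.0000

IQR = 44.0000


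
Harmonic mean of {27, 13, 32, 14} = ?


Sum of reciprocals = 1/27 + 1/13 + 1/32 + 1/14 = 0.216639
HM = 4/0.216639 = 18.4639

HM = 18.4639


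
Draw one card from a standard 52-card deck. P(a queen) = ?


4 queens in 52 cards
P = 4/52 = 0.0769

P = 0.0769


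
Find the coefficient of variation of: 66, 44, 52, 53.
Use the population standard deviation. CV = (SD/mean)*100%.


Mean = 53.7500
SD = 7.8859
CV = (7.8859/53.7500)*100 = 14.6715%

CV = 14.6715%


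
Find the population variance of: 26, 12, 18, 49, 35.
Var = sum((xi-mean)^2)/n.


Mean = 28.0000
Squared deviations: 4.0000, 256.0000, 100.0000, 441.0000, 49.0000
Sum = 850.0000
Variance = 850.0000/5 = 170.0000

Variance = 170.0000


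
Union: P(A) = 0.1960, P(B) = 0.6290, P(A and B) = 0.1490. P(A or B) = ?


P(A∪B) = 0.1960 + 0.6290 - 0.1490
= 0.8250 - 0.1490
= 0.6760

P(A∪B) = 0.6760


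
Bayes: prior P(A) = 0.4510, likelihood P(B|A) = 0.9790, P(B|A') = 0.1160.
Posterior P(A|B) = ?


P(B) = P(B|A)*P(A) + P(B|A')*P(A')
= 0.9790*0.4510 + 0.1160*0.5490
= 0.441529 + 0.063684 = 0.505213
P(A|B) = 0.441529/0.505213 = 0.8739

P(A|B) = 0.8739


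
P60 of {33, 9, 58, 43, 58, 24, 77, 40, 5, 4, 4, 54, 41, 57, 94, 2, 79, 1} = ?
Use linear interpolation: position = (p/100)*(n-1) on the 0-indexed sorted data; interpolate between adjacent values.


Sorted: 1, 2, 4, 4, 5, 9, 24, 33, 40, 41, 43, 54, 57, 58, 58, 77, 79, 94
n = 18
Index = 60/100 * 17 = 10.2000
Lower = data[10] = 43, Upper = data[11] = 54
P60 = 43 + 0.2000*(11) = 45.2000

P60 = 45.2000


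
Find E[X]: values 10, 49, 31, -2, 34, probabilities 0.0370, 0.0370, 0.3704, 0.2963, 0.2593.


E[X] = 10*0.0370 + 49*0.0370 + 31*0.3704 - 2*0.2963 + 34*0.2593
= 0.3700 + 1.8130 + 11.4824 - 0.5926 + 8.8162
= 21.8890

E[X] = 21.8890


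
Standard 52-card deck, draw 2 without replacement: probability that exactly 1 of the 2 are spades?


Hypergeometric: P(X=1) = C(13,1)·C(39,1) / C(52,2)
= 13 × 39 / 1326
= 507/1326 = 0.3824

P = 0.3824


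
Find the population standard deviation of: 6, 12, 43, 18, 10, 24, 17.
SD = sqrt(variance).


Mean = 18.5714
Variance = 129.1020
SD = sqrt(129.1020) = 11.3623

SD = 11.3623


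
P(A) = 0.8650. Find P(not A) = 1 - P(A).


P(not A) = 1 - 0.8650 = 0.1350

P(not A) = 0.1350


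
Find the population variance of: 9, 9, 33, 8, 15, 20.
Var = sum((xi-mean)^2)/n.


Mean = 15.6667
Squared deviations: 44.4444, 44.4444, 300.4444, 58.7778, 0.4444, 18.7778
Sum = 467.3333
Variance = 467.3333/6 = 77.8889

Variance = 77.8889


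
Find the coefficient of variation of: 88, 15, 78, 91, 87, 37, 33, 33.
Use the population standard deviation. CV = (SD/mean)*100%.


Mean = 57.7500
SD = 29.0893
CV = (29.0893/57.7500)*100 = 50.3711%

CV = 50.3711%


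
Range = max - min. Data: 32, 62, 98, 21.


Max = 98, Min = 21
Range = 98 - 21 = 77

Range = 77


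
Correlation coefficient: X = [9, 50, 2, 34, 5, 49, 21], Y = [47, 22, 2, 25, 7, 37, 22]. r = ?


Mean X = 24.2857, Mean Y = 23.1429
SD X = 18.820310, SD Y = 14.515298
Cov = 107.530612
r = 107.530612/(18.820310*14.515298) = 0.3936

r = 0.3936


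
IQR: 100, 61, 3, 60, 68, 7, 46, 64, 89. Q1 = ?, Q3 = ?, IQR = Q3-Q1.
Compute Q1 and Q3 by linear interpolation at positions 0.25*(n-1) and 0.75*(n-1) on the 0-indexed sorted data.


Sorted: 3, 7, 46, 60, 61, 64, 68, 89, 100
Q1 (25th %ile) = 46.0000
Q3 (75th %ile) = 68.0000
IQR = 68.0000 - 46.0000 = 22.0000

IQR = 22.0000


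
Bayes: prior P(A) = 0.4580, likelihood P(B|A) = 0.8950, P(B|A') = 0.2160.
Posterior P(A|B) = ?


P(B) = P(B|A)*P(A) + P(B|A')*P(A')
= 0.8950*0.4580 + 0.2160*0.5420
= 0.409910 + 0.117072 = 0.526982
P(A|B) = 0.409910/0.526982 = 0.7778

P(A|B) = 0.7778


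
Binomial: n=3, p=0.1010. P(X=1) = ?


C(3,1) = 3
p^1 = 0.101000
(1-p)^2 = 0.808201
P = 3 * 0.101000 * 0.808201 = 0.2449

P(X=1) = 0.2449


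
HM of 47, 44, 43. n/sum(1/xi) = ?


Sum of reciprocals = 1/47 + 1/44 + 1/43 = 0.067260
HM = 3/0.067260 = 44.6032

HM = 44.6032


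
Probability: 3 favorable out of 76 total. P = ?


P = 3/76 = 0.0395

P = 0.0395


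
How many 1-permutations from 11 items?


P(11,1) = 11!/10!
= 39916800/3628800
= 11

P(11,1) = 11


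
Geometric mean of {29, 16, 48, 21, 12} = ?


Product = 29 × 16 × 48 × 21 × 12 = 5612544
GM = 5612544^(1/5) = 22.3786

GM = 22.3786


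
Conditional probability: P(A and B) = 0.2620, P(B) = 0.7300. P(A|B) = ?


P(A|B) = 0.2620/0.7300 = 0.3589

P(A|B) = 0.3589


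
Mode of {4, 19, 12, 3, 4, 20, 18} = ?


Frequencies: 3:1, 4:2, 12:1, 18:1, 19:1, 20:1
Max frequency = 2
Mode = 4

Mode = 4


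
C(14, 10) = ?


C(14,10) = 14!/(10! × 4!)
= 87178291200/(3628800 × 24)
= 1001

C(14,10) = 1001


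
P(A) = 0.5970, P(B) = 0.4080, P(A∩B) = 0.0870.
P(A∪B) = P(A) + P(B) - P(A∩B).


P(A∪B) = 0.5970 + 0.4080 - 0.0870
= 1.0050 - 0.0870
= 0.9180

P(A∪B) = 0.9180


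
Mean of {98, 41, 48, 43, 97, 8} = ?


Sum = 98 + 41 + 48 + 43 + 97 + 8 = 335
n = 6
Mean = 335/6 = 55.8333

Mean = 55.8333


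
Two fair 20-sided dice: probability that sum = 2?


Total outcomes = 20×20 = 400
Favorable (sum = 2): 1
P = 1/400 = 0.0025

P = 0.0025


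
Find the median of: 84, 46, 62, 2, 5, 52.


Sorted: 2, 5, 46, 52, 62, 84
n = 6 (even)
Middle values: 46 and 52
Median = (46+52)/2 = 49.0000

Median = 49.0000


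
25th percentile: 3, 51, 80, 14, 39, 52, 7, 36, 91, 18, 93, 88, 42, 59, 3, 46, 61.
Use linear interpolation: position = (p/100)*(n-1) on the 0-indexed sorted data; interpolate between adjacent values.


Sorted: 3, 3, 7, 14, 18, 36, 39, 42, 46, 51, 52, 59, 61, 80, 88, 91, 93
n = 17
Index = 25/100 * 16 = 4.0000
Lower = data[4] = 18, Upper = data[5] = 36
P25 = 18 + 0*(18) = 18.0000

P25 = 18.0000


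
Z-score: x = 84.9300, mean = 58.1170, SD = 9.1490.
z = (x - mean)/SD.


z = (84.9300 - 58.1170)/9.1490
= 26.8130/9.1490
= 2.9307

z = 2.9307


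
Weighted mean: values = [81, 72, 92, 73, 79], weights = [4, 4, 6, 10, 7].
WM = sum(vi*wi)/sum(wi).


Numerator = 81*4 + 72*4 + 92*6 + 73*10 + 79*7 = 2447
Denominator = 4 + 4 + 6 + 10 + 7 = 31
WM = 2447/31 = 78.9355

WM = 78.9355


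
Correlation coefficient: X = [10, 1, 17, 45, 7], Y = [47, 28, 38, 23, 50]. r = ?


Mean X = 16.0000, Mean Y = 37.2000
SD X = 15.388307, SD Y = 10.457533
Cov = -89.400000
r = -89.400000/(15.388307*10.457533) = -0.5555

r = -0.5555


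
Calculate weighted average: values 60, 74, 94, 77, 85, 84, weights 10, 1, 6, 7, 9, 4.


Numerator = 60*10 + 74*1 + 94*6 + 77*7 + 85*9 + 84*4 = 2878
Denominator = 10 + 1 + 6 + 7 + 9 + 4 = 37
WM = 2878/37 = 77.7838

WM = 77.7838


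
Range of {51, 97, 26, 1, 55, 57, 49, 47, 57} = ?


Max = 97, Min = 1
Range = 97 - 1 = 96

Range = 96


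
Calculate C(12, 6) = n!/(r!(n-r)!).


C(12,6) = 12!/(6! × 6!)
= 479001600/(720 × 720)
= 924

C(12,6) = 924


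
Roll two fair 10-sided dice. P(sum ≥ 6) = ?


Total outcomes = 10×10 = 100
Favorable (sum ≥ 6): 90
P = 90/100 = 0.9000

P = 0.9000


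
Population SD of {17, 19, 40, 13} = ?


Mean = 22.2500
Variance = 109.6875
SD = sqrt(109.6875) = 10.4732

SD = 10.4732


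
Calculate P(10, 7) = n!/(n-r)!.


P(10,7) = 10!/3!
= 3628800/6
= 604800

P(10,7) = 604800


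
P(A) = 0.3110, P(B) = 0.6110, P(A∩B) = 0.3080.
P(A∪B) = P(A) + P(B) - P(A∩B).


P(A∪B) = 0.3110 + 0.6110 - 0.3080
= 0.9220 - 0.3080
= 0.6140

P(A∪B) = 0.6140


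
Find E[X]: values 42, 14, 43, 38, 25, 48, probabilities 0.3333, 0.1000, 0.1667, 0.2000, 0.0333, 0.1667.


E[X] = 42*0.3333 + 14*0.1000 + 43*0.1667 + 38*0.2000 + 25*0.0333 + 48*0.1667
= 13.9986 + 1.4000 + 7.1681 + 7.6000 + 0.8325 + 8.0016
= 39.0008

E[X] = 39.0008


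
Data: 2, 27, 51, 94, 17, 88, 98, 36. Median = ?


Sorted: 2, 17, 27, 36, 51, 88, 94, 98
n = 8 (even)
Middle values: 36 and 51
Median = (36+51)/2 = 43.5000

Median = 43.5000


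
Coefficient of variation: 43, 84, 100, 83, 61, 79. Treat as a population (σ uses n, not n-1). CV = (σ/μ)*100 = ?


Mean = 75.0000
SD = 18.2848
CV = (18.2848/75.0000)*100 = 24.3797%

CV = 24.3797%


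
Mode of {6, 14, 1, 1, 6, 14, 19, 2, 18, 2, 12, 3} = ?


Frequencies: 1:2, 2:2, 3:1, 6:2, 12:1, 14:2, 18:1, 19:1
Max frequency = 2
Mode = 1, 2, 6, 14

Mode = 1, 2, 6, 14


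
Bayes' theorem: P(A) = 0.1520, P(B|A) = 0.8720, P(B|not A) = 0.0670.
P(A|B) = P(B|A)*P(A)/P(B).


P(B) = P(B|A)*P(A) + P(B|A')*P(A')
= 0.8720*0.1520 + 0.0670*0.8480
= 0.132544 + 0.056816 = 0.189360
P(A|B) = 0.132544/0.189360 = 0.7000

P(A|B) = 0.7000


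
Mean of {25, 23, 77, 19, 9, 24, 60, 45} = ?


Sum = 25 + 23 + 77 + 19 + 9 + 24 + 60 + 45 = 282
n = 8
Mean = 282/8 = 35.2500

Mean = 35.2500


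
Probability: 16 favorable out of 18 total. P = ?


P = 16/18 = 0.8889

P = 0.8889


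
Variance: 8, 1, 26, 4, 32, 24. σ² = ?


Mean = 15.8333
Squared deviations: 61.3611, 220.0278, 103.3611, 140.0278, 261.3611, 66.6944
Sum = 852.8333
Variance = 852.8333/6 = 142.1389

Variance = 142.1389


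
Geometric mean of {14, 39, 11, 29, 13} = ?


Product = 14 × 39 × 11 × 29 × 13 = 2264262
GM = 2264262^(1/5) = 18.6632

GM = 18.6632


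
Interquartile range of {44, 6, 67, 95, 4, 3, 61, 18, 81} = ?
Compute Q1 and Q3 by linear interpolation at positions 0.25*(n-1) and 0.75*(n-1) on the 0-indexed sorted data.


Sorted: 3, 4, 6, 18, 44, 61, 67, 81, 95
Q1 (25th %ile) = 6.0000
Q3 (75th %ile) = 67.0000
IQR = 67.0000 - 6.0000 = 61.0000

IQR = 61.0000


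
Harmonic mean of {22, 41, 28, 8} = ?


Sum of reciprocals = 1/22 + 1/41 + 1/28 + 1/8 = 0.230559
HM = 4/0.230559 = 17.3491

HM = 17.3491


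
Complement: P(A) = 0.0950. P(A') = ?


P(not A) = 1 - 0.0950 = 0.9050

P(not A) = 0.9050


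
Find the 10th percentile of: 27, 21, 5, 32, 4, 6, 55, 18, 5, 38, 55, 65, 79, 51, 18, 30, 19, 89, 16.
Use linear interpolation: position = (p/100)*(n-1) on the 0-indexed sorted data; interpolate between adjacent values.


Sorted: 4, 5, 5, 6, 16, 18, 18, 19, 21, 27, 30, 32, 38, 51, 55, 55, 65, 79, 89
n = 19
Index = 10/100 * 18 = 1.8000
Lower = data[1] = 5, Upper = data[2] = 5
P10 = 5 + 0.8000*(0) = 5.0000

P10 = 5.0000
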